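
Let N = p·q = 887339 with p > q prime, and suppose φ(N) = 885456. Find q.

φ(n) = (p−1)(q−1) = n − (p+q) + 1, so p + q = 887339 − 885456 + 1 = 1884.
p and q are the roots of t² − 1884t + 887339 = 0.
Discriminant: 1884² − 4·887339 = 3549456 − 3549356 = 100; √100 = 10.
q = (1884 − 10)/2 = 937, p = (1884 + 10)/2 = 947.
Check: 937 · 947 = 887339.

937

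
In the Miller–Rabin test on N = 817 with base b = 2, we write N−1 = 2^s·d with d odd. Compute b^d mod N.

817 − 1 = 816 = 2^4 · 51, so d = 51.
2^1 ≡ 2 (mod 817)
2^2 ≡ 2^2 = 4 ≡ 4 (mod 817)
2^4 ≡ 4^2 = 16 ≡ 16 (mod 817)
2^8 ≡ 16^2 = 256 ≡ 256 (mod 817)
2^16 ≡ 256^2 = 65536 ≡ 176 (mod 817)
2^32 ≡ 176^2 = 30976 ≡ 747 (mod 817)
51 = 32 + 16 + 2 + 1 in binary powers of 2.
So 2^51 ≡ 747 · 176 · 4 · 2 ≡ 297 (mod 817).
Squaring chain: 297 → 790 → 729 → 391; never reaches −1, so base 2 is a Miller–Rabin witness that 817 is composite.

297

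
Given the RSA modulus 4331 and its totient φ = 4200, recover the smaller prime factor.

φ(n) = (p−1)(q−1) = n − (p+q) + 1, so p + q = 4331 − 4200 + 1 = 132.
p and q are the roots of t² − 132t + 4331 = 0.
Discriminant: 132² − 4·4331 = 17424 − 17324 = 100; √100 = 10.
q = (132 − 10)/2 = 61, p = (132 + 10)/2 = 71.
Check: 61 · 71 = 4331.

61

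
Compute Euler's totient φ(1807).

1656

Factor: 1807 = 13 · 139.
φ(1807) = (13−1) · (139−1) = 12 · 138 = 1656.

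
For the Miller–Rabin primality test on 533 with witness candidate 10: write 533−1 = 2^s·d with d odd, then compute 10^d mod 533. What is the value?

426

533 − 1 = 532 = 2^2 · 133, so d = 133.
10^1 ≡ 10 (mod 533)
10^2 ≡ 10^2 = 100 ≡ 100 (mod 533)
10^4 ≡ 100^2 = 10000 ≡ 406 (mod 533)
10^8 ≡ 406^2 = 164836 ≡ 139 (mod 533)
10^16 ≡ 139^2 = 19321 ≡ 133 (mod 533)
10^32 ≡ 133^2 = 17689 ≡ 100 (mod 533)
10^64 ≡ 100^2 = 10000 ≡ 406 (mod 533)
10^128 ≡ 406^2 = 164836 ≡ 139 (mod 533)
133 = 128 + 4 + 1 in binary powers of 2.
So 10^133 ≡ 139 · 406 · 10 ≡ 426 (mod 533).
Squaring chain: 426 → 256; never reaches −1, so base 10 is a Miller–Rabin witness that 533 is composite.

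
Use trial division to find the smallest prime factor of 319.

319 is odd.
Digit sum 13, not divisible by 3.
Ends in 9: not divisible by 5.
7: 319 = 7·45 + 4
11: 319 = 11·29

11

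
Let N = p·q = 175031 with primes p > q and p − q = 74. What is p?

Since p = q + 74, we have 175031 = q(q + 74), so q² + 74q − 175031 = 0.
Discriminant: 74² + 4·175031 = 5476 + 700124 = 705600; √705600 = 840.
q = (−74 + 840)/2 = 383, and p = q + 74 = 457.
Check: 383 · 457 = 175031.

457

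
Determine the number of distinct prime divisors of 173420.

173420 = 2^2 · 43355
43355 = 5 · 8671
8671 = 13 · 667
667 = 23 · 29
173420 = 2^2 · 5 · 13 · 23 · 29, which has 5 distinct prime factors.

5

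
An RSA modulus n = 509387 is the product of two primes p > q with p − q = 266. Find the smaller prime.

593

Since p = q + 266, we have 509387 = q(q + 266), so q² + 266q − 509387 = 0.
Discriminant: 266² + 4·509387 = 70756 + 2037548 = 2108304; √2108304 = 1452.
q = (−266 + 1452)/2 = 593, and p = q + 266 = 859.
Check: 593 · 859 = 509387.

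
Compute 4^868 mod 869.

9

4^1 ≡ 4 (mod 869)
4^2 ≡ 4^2 = 16 ≡ 16 (mod 869)
4^4 ≡ 16^2 = 256 ≡ 256 (mod 869)
4^8 ≡ 256^2 = 65536 ≡ 361 (mod 869)
4^16 ≡ 361^2 = 130321 ≡ 840 (mod 869)
4^32 ≡ 840^2 = 705600 ≡ 841 (mod 869)
4^64 ≡ 841^2 = 707281 ≡ 784 (mod 869)
4^128 ≡ 784^2 = 614656 ≡ 273 (mod 869)
4^256 ≡ 273^2 = 74529 ≡ 664 (mod 869)
4^512 ≡ 664^2 = 440896 ≡ 313 (mod 869)
868 = 512 + 256 + 64 + 32 + 4 in binary powers of 2.
So 4^868 ≡ 313 · 664 · 784 · 841 · 256 ≡ 9 (mod 869).
Since 9 ≠ 1, base 4 is a Fermat witness: 869 is composite.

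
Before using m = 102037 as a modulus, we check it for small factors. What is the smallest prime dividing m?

13

102037 is odd.
Digit sum 13, not divisible by 3.
Ends in 7: not divisible by 5.
7: 102037 = 7·14576 + 5
11: 102037 = 11·9276 + 1
13: 102037 = 13·7849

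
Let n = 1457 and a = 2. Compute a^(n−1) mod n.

1397

2^1 ≡ 2 (mod 1457)
2^2 ≡ 2^2 = 4 ≡ 4 (mod 1457)
2^4 ≡ 4^2 = 16 ≡ 16 (mod 1457)
2^8 ≡ 16^2 = 256 ≡ 256 (mod 1457)
2^16 ≡ 256^2 = 65536 ≡ 1428 (mod 1457)
2^32 ≡ 1428^2 = 2039184 ≡ 841 (mod 1457)
2^64 ≡ 841^2 = 707281 ≡ 636 (mod 1457)
2^128 ≡ 636^2 = 404496 ≡ 907 (mod 1457)
2^256 ≡ 907^2 = 822649 ≡ 901 (mod 1457)
2^512 ≡ 901^2 = 811801 ≡ 252 (mod 1457)
2^1024 ≡ 252^2 = 63504 ≡ 853 (mod 1457)
1456 = 1024 + 256 + 128 + 32 + 16 in binary powers of 2.
So 2^1456 ≡ 853 · 901 · 907 · 841 · 1428 ≡ 1397 (mod 1457).
Since 1397 ≠ 1, base 2 is a Fermat witness: 1457 is composite.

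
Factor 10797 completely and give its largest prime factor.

61

10797 = 3 · 3599
3599 = 59 · 61
61 is prime.
So 10797 = 3 · 59 · 61; the largest prime factor is 61.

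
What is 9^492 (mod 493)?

458

9^1 ≡ 9 (mod 493)
9^2 ≡ 9^2 = 81 ≡ 81 (mod 493)
9^4 ≡ 81^2 = 6561 ≡ 152 (mod 493)
9^8 ≡ 152^2 = 23104 ≡ 426 (mod 493)
9^16 ≡ 426^2 = 181476 ≡ 52 (mod 493)
9^32 ≡ 52^2 = 2704 ≡ 239 (mod 493)
9^64 ≡ 239^2 = 57121 ≡ 426 (mod 493)
9^128 ≡ 426^2 = 181476 ≡ 52 (mod 493)
9^256 ≡ 52^2 = 2704 ≡ 239 (mod 493)
492 = 256 + 128 + 64 + 32 + 8 + 4 in binary powers of 2.
So 9^492 ≡ 239 · 52 · 426 · 239 · 426 · 152 ≡ 458 (mod 493).
Since 458 ≠ 1, base 9 is a Fermat witness: 493 is composite.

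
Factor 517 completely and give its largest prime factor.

47

517 = 11 · 47
47 is prime.
So 517 = 11 · 47; the largest prime factor is 47.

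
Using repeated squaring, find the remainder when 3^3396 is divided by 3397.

3^1 ≡ 3 (mod 3397)
3^2 ≡ 3^2 = 9 ≡ 9 (mod 3397)
3^4 ≡ 9^2 = 81 ≡ 81 (mod 3397)
3^8 ≡ 81^2 = 6561 ≡ 3164 (mod 3397)
3^16 ≡ 3164^2 = 10010896 ≡ 3334 (mod 3397)
3^32 ≡ 3334^2 = 11115556 ≡ 572 (mod 3397)
3^64 ≡ 572^2 = 327184 ≡ 1072 (mod 3397)
3^128 ≡ 1072^2 = 1149184 ≡ 998 (mod 3397)
3^256 ≡ 998^2 = 996004 ≡ 683 (mod 3397)
3^512 ≡ 683^2 = 466489 ≡ 1100 (mod 3397)
3^1024 ≡ 1100^2 = 1210000 ≡ 668 (mod 3397)
3^2048 ≡ 668^2 = 446224 ≡ 1217 (mod 3397)
3396 = 2048 + 1024 + 256 + 64 + 4 in binary powers of 2.
So 3^3396 ≡ 1217 · 668 · 683 · 1072 · 81 ≡ 2343 (mod 3397).
Since 2343 ≠ 1, base 3 is a Fermat witness: 3397 is composite.

2343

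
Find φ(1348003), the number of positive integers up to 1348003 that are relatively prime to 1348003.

Factor: 1348003 = 83 · 109 · 149.
φ(1348003) = (83−1) · (109−1) · (149−1) = 82 · 108 · 148 = 1310688.

1310688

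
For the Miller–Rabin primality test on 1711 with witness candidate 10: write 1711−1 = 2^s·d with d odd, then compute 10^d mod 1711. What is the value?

396

1711 − 1 = 1710 = 2^1 · 855, so d = 855.
10^1 ≡ 10 (mod 1711)
10^2 ≡ 10^2 = 100 ≡ 100 (mod 1711)
10^4 ≡ 100^2 = 10000 ≡ 1445 (mod 1711)
10^8 ≡ 1445^2 = 2088025 ≡ 605 (mod 1711)
10^16 ≡ 605^2 = 366025 ≡ 1582 (mod 1711)
10^32 ≡ 1582^2 = 2502724 ≡ 1242 (mod 1711)
10^64 ≡ 1242^2 = 1542564 ≡ 953 (mod 1711)
10^128 ≡ 953^2 = 908209 ≡ 1379 (mod 1711)
10^256 ≡ 1379^2 = 1901641 ≡ 720 (mod 1711)
10^512 ≡ 720^2 = 518400 ≡ 1678 (mod 1711)
855 = 512 + 256 + 64 + 16 + 4 + 2 + 1 in binary powers of 2.
So 10^855 ≡ 1678 · 720 · 953 · 1582 · 1445 · 100 · 10 ≡ 396 (mod 1711).
Squaring chain: 396; never reaches −1, so base 10 is a Miller–Rabin witness that 1711 is composite.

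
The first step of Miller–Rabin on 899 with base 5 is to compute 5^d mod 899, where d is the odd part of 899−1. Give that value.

899 − 1 = 898 = 2^1 · 449, so d = 449.
5^1 ≡ 5 (mod 899)
5^2 ≡ 5^2 = 25 ≡ 25 (mod 899)
5^4 ≡ 25^2 = 625 ≡ 625 (mod 899)
5^8 ≡ 625^2 = 390625 ≡ 459 (mod 899)
5^16 ≡ 459^2 = 210681 ≡ 315 (mod 899)
5^32 ≡ 315^2 = 99225 ≡ 335 (mod 899)
5^64 ≡ 335^2 = 112225 ≡ 749 (mod 899)
5^128 ≡ 749^2 = 561001 ≡ 25 (mod 899)
5^256 ≡ 25^2 = 625 ≡ 625 (mod 899)
449 = 256 + 128 + 64 + 1 in binary powers of 2.
So 5^449 ≡ 625 · 25 · 749 · 5 ≡ 614 (mod 899).
Squaring chain: 614; never reaches −1, so base 5 is a Miller–Rabin witness that 899 is composite.

614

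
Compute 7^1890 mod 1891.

1768

7^1 ≡ 7 (mod 1891)
7^2 ≡ 7^2 = 49 ≡ 49 (mod 1891)
7^4 ≡ 49^2 = 2401 ≡ 510 (mod 1891)
7^8 ≡ 510^2 = 260100 ≡ 1033 (mod 1891)
7^16 ≡ 1033^2 = 1067089 ≡ 565 (mod 1891)
7^32 ≡ 565^2 = 319225 ≡ 1537 (mod 1891)
7^64 ≡ 1537^2 = 2362369 ≡ 510 (mod 1891)
7^128 ≡ 510^2 = 260100 ≡ 1033 (mod 1891)
7^256 ≡ 1033^2 = 1067089 ≡ 565 (mod 1891)
7^512 ≡ 565^2 = 319225 ≡ 1537 (mod 1891)
7^1024 ≡ 1537^2 = 2362369 ≡ 510 (mod 1891)
1890 = 1024 + 512 + 256 + 64 + 32 + 2 in binary powers of 2.
So 7^1890 ≡ 510 · 1537 · 565 · 510 · 1537 · 49 ≡ 1768 (mod 1891).
Since 1768 ≠ 1, base 7 is a Fermat witness: 1891 is composite.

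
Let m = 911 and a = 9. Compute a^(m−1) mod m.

9^1 ≡ 9 (mod 911)
9^2 ≡ 9^2 = 81 ≡ 81 (mod 911)
9^4 ≡ 81^2 = 6561 ≡ 184 (mod 911)
9^8 ≡ 184^2 = 33856 ≡ 149 (mod 911)
9^16 ≡ 149^2 = 22201 ≡ 337 (mod 911)
9^32 ≡ 337^2 = 113569 ≡ 605 (mod 911)
9^64 ≡ 605^2 = 366025 ≡ 714 (mod 911)
9^128 ≡ 714^2 = 509796 ≡ 547 (mod 911)
9^256 ≡ 547^2 = 299209 ≡ 401 (mod 911)
9^512 ≡ 401^2 = 160801 ≡ 465 (mod 911)
910 = 512 + 256 + 128 + 8 + 4 + 2 in binary powers of 2.
So 9^910 ≡ 465 · 401 · 547 · 149 · 184 · 81 ≡ 1 (mod 911).
Since the result is 1, base 9 gives no evidence that 911 is composite.

1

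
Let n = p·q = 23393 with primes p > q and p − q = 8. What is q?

149

Since p = q + 8, we have 23393 = q(q + 8), so q² + 8q − 23393 = 0.
Discriminant: 8² + 4·23393 = 64 + 93572 = 93636; √93636 = 306.
q = (−8 + 306)/2 = 149, and p = q + 8 = 157.
Check: 149 · 157 = 23393.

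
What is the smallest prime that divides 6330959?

37

6330959 is odd.
Digit sum 35, not divisible by 3.
Ends in 9: not divisible by 5.
7: 6330959 = 7·904422 + 5
11: 6330959 = 11·575541 + 8
13: 6330959 = 13·486996 + 11
17: 6330959 = 17·372409 + 6
19: 6330959 = 19·333208 + 7
23: 6330959 = 23·275259 + 2
29: 6330959 = 29·218308 + 27
31: 6330959 = 31·204224 + 15
37: 6330959 = 37·171107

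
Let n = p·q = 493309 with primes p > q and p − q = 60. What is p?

733

Since p = q + 60, we have 493309 = q(q + 60), so q² + 60q − 493309 = 0.
Discriminant: 60² + 4·493309 = 3600 + 1973236 = 1976836; √1976836 = 1406.
q = (−60 + 1406)/2 = 673, and p = q + 60 = 733.
Check: 673 · 733 = 493309.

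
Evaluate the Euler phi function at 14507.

Factor: 14507 = 89 · 163.
φ(14507) = (89−1) · (163−1) = 88 · 162 = 14256.

14256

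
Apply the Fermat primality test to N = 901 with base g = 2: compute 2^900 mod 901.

611

2^1 ≡ 2 (mod 901)
2^2 ≡ 2^2 = 4 ≡ 4 (mod 901)
2^4 ≡ 4^2 = 16 ≡ 16 (mod 901)
2^8 ≡ 16^2 = 256 ≡ 256 (mod 901)
2^16 ≡ 256^2 = 65536 ≡ 664 (mod 901)
2^32 ≡ 664^2 = 440896 ≡ 307 (mod 901)
2^64 ≡ 307^2 = 94249 ≡ 545 (mod 901)
2^128 ≡ 545^2 = 297025 ≡ 596 (mod 901)
2^256 ≡ 596^2 = 355216 ≡ 222 (mod 901)
2^512 ≡ 222^2 = 49284 ≡ 630 (mod 901)
900 = 512 + 256 + 128 + 4 in binary powers of 2.
So 2^900 ≡ 630 · 222 · 596 · 16 ≡ 611 (mod 901).
Since 611 ≠ 1, base 2 is a Fermat witness: 901 is composite.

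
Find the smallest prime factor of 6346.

6346 is even: 2 divides it.

2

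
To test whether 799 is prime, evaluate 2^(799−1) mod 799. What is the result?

676

2^1 ≡ 2 (mod 799)
2^2 ≡ 2^2 = 4 ≡ 4 (mod 799)
2^4 ≡ 4^2 = 16 ≡ 16 (mod 799)
2^8 ≡ 16^2 = 256 ≡ 256 (mod 799)
2^16 ≡ 256^2 = 65536 ≡ 18 (mod 799)
2^32 ≡ 18^2 = 324 ≡ 324 (mod 799)
2^64 ≡ 324^2 = 104976 ≡ 307 (mod 799)
2^128 ≡ 307^2 = 94249 ≡ 766 (mod 799)
2^256 ≡ 766^2 = 586756 ≡ 290 (mod 799)
2^512 ≡ 290^2 = 84100 ≡ 205 (mod 799)
798 = 512 + 256 + 16 + 8 + 4 + 2 in binary powers of 2.
So 2^798 ≡ 205 · 290 · 18 · 256 · 16 · 4 ≡ 676 (mod 799).
Since 676 ≠ 1, base 2 is a Fermat witness: 799 is composite.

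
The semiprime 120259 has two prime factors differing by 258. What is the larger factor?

Since p = q + 258, we have 120259 = q(q + 258), so q² + 258q − 120259 = 0.
Discriminant: 258² + 4·120259 = 66564 + 481036 = 547600; √547600 = 740.
q = (−258 + 740)/2 = 241, and p = q + 258 = 499.
Check: 241 · 499 = 120259.

499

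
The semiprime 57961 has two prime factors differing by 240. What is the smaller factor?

Since p = q + 240, we have 57961 = q(q + 240), so q² + 240q − 57961 = 0.
Discriminant: 240² + 4·57961 = 57600 + 231844 = 289444; √289444 = 538.
q = (−240 + 538)/2 = 149, and p = q + 240 = 389.
Check: 149 · 389 = 57961.

149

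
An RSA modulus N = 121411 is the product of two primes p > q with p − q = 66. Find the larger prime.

383

Since p = q + 66, we have 121411 = q(q + 66), so q² + 66q − 121411 = 0.
Discriminant: 66² + 4·121411 = 4356 + 485644 = 490000; √490000 = 700.
q = (−66 + 700)/2 = 317, and p = q + 66 = 383.
Check: 317 · 383 = 121411.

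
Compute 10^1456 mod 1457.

10^1 ≡ 10 (mod 1457)
10^2 ≡ 10^2 = 100 ≡ 100 (mod 1457)
10^4 ≡ 100^2 = 10000 ≡ 1258 (mod 1457)
10^8 ≡ 1258^2 = 1582564 ≡ 262 (mod 1457)
10^16 ≡ 262^2 = 68644 ≡ 165 (mod 1457)
10^32 ≡ 165^2 = 27225 ≡ 999 (mod 1457)
10^64 ≡ 999^2 = 998001 ≡ 1413 (mod 1457)
10^128 ≡ 1413^2 = 1996569 ≡ 479 (mod 1457)
10^256 ≡ 479^2 = 229441 ≡ 692 (mod 1457)
10^512 ≡ 692^2 = 478864 ≡ 968 (mod 1457)
10^1024 ≡ 968^2 = 937024 ≡ 173 (mod 1457)
1456 = 1024 + 256 + 128 + 32 + 16 in binary powers of 2.
So 10^1456 ≡ 173 · 692 · 479 · 999 · 165 ≡ 754 (mod 1457).
Since 754 ≠ 1, base 10 is a Fermat witness: 1457 is composite.

754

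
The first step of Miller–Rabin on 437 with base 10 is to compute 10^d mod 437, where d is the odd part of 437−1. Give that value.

352

437 − 1 = 436 = 2^2 · 109, so d = 109.
10^1 ≡ 10 (mod 437)
10^2 ≡ 10^2 = 100 ≡ 100 (mod 437)
10^4 ≡ 100^2 = 10000 ≡ 386 (mod 437)
10^8 ≡ 386^2 = 148996 ≡ 416 (mod 437)
10^16 ≡ 416^2 = 173056 ≡ 4 (mod 437)
10^32 ≡ 4^2 = 16 ≡ 16 (mod 437)
10^64 ≡ 16^2 = 256 ≡ 256 (mod 437)
109 = 64 + 32 + 8 + 4 + 1 in binary powers of 2.
So 10^109 ≡ 256 · 16 · 416 · 386 · 10 ≡ 352 (mod 437).
Squaring chain: 352 → 233; never reaches −1, so base 10 is a Miller–Rabin witness that 437 is composite.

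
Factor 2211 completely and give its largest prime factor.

67

2211 = 3 · 737
737 = 11 · 67
67 is prime.
So 2211 = 3 · 11 · 67; the largest prime factor is 67.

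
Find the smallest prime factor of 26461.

26461 is odd.
Digit sum 19, not divisible by 3.
Ends in 1: not divisible by 5.
7: 26461 = 7·3780 + 1
11: 26461 = 11·2405 + 6
13: 26461 = 13·2035 + 6
17: 26461 = 17·1556 + 9
19: 26461 = 19·1392 + 13
23: 26461 = 23·1150 + 11
29: 26461 = 29·912 + 13
31: 26461 = 31·853 + 18
37: 26461 = 37·715 + 6
41: 26461 = 41·645 + 16
43: 26461 = 43·615 + 16
47: 26461 = 47·563

47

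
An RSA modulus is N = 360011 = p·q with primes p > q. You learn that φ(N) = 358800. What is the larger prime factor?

691

φ(n) = (p−1)(q−1) = n − (p+q) + 1, so p + q = 360011 − 358800 + 1 = 1212.
p and q are the roots of t² − 1212t + 360011 = 0.
Discriminant: 1212² − 4·360011 = 1468944 − 1440044 = 28900; √28900 = 170.
q = (1212 − 170)/2 = 521, p = (1212 + 170)/2 = 691.
Check: 521 · 691 = 360011.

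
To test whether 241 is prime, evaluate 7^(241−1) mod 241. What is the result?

1

7^1 ≡ 7 (mod 241)
7^2 ≡ 7^2 = 49 ≡ 49 (mod 241)
7^4 ≡ 49^2 = 2401 ≡ 232 (mod 241)
7^8 ≡ 232^2 = 53824 ≡ 81 (mod 241)
7^16 ≡ 81^2 = 6561 ≡ 54 (mod 241)
7^32 ≡ 54^2 = 2916 ≡ 24 (mod 241)
7^64 ≡ 24^2 = 576 ≡ 94 (mod 241)
7^128 ≡ 94^2 = 8836 ≡ 160 (mod 241)
240 = 128 + 64 + 32 + 16 in binary powers of 2.
So 7^240 ≡ 160 · 94 · 24 · 54 ≡ 1 (mod 241).
Since the result is 1, base 7 gives no evidence that 241 is composite.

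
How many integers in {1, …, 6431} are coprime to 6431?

6264

Factor: 6431 = 59 · 109.
φ(6431) = (59−1) · (109−1) = 58 · 108 = 6264.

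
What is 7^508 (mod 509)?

7^1 ≡ 7 (mod 509)
7^2 ≡ 7^2 = 49 ≡ 49 (mod 509)
7^4 ≡ 49^2 = 2401 ≡ 365 (mod 509)
7^8 ≡ 365^2 = 133225 ≡ 376 (mod 509)
7^16 ≡ 376^2 = 141376 ≡ 383 (mod 509)
7^32 ≡ 383^2 = 146689 ≡ 97 (mod 509)
7^64 ≡ 97^2 = 9409 ≡ 247 (mod 509)
7^128 ≡ 247^2 = 61009 ≡ 438 (mod 509)
7^256 ≡ 438^2 = 191844 ≡ 460 (mod 509)
508 = 256 + 128 + 64 + 32 + 16 + 8 + 4 in binary powers of 2.
So 7^508 ≡ 460 · 438 · 247 · 97 · 383 · 376 · 365 ≡ 1 (mod 509).
Since the result is 1, base 7 gives no evidence that 509 is composite.

1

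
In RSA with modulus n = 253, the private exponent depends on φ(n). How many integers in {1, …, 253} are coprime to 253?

220

Factor: 253 = 11 · 23.
φ(253) = (11−1) · (23−1) = 10 · 22 = 220.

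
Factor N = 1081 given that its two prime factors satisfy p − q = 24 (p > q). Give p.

Since p = q + 24, we have 1081 = q(q + 24), so q² + 24q − 1081 = 0.
Discriminant: 24² + 4·1081 = 576 + 4324 = 4900; √4900 = 70.
q = (−24 + 70)/2 = 23, and p = q + 24 = 47.
Check: 23 · 47 = 1081.

47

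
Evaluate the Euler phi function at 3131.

Factor: 3131 = 31 · 101.
φ(3131) = (31−1) · (101−1) = 30 · 100 = 3000.

3000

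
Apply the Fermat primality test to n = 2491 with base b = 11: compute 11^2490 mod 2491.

1353

11^1 ≡ 11 (mod 2491)
11^2 ≡ 11^2 = 121 ≡ 121 (mod 2491)
11^4 ≡ 121^2 = 14641 ≡ 2186 (mod 2491)
11^8 ≡ 2186^2 = 4778596 ≡ 858 (mod 2491)
11^16 ≡ 858^2 = 736164 ≡ 1319 (mod 2491)
11^32 ≡ 1319^2 = 1739761 ≡ 1043 (mod 2491)
11^64 ≡ 1043^2 = 1087849 ≡ 1773 (mod 2491)
11^128 ≡ 1773^2 = 3143529 ≡ 2378 (mod 2491)
11^256 ≡ 2378^2 = 5654884 ≡ 314 (mod 2491)
11^512 ≡ 314^2 = 98596 ≡ 1447 (mod 2491)
11^1024 ≡ 1447^2 = 2093809 ≡ 1369 (mod 2491)
11^2048 ≡ 1369^2 = 1874161 ≡ 929 (mod 2491)
2490 = 2048 + 256 + 128 + 32 + 16 + 8 + 2 in binary powers of 2.
So 11^2490 ≡ 929 · 314 · 2378 · 1043 · 1319 · 858 · 121 ≡ 1353 (mod 2491).
Since 1353 ≠ 1, base 11 is a Fermat witness: 2491 is composite.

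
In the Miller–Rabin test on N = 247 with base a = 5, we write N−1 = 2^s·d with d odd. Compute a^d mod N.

247 − 1 = 246 = 2^1 · 123, so d = 123.
5^1 ≡ 5 (mod 247)
5^2 ≡ 5^2 = 25 ≡ 25 (mod 247)
5^4 ≡ 25^2 = 625 ≡ 131 (mod 247)
5^8 ≡ 131^2 = 17161 ≡ 118 (mod 247)
5^16 ≡ 118^2 = 13924 ≡ 92 (mod 247)
5^32 ≡ 92^2 = 8464 ≡ 66 (mod 247)
5^64 ≡ 66^2 = 4356 ≡ 157 (mod 247)
123 = 64 + 32 + 16 + 8 + 2 + 1 in binary powers of 2.
So 5^123 ≡ 157 · 66 · 92 · 118 · 25 · 5 ≡ 216 (mod 247).
Squaring chain: 216; never reaches −1, so base 5 is a Miller–Rabin witness that 247 is composite.

216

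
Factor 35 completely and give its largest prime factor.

35 = 5 · 7
7 is prime.
So 35 = 5 · 7; the largest prime factor is 7.

7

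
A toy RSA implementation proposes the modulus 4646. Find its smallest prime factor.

4646 is even: 2 divides it.

2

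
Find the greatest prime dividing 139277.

139277 = 41 · 3397
3397 = 43 · 79
79 is prime.
So 139277 = 41 · 43 · 79; the largest prime factor is 79.

79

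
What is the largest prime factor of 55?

55 = 5 · 11
11 is prime.
So 55 = 5 · 11; the largest prime factor is 11.

11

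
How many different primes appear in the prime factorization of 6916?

4

6916 = 2^2 · 1729
1729 = 7 · 247
247 = 13 · 19
6916 = 2^2 · 7 · 13 · 19, which has 4 distinct prime factors.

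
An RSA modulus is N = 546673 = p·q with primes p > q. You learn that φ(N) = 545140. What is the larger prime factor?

φ(n) = (p−1)(q−1) = n − (p+q) + 1, so p + q = 546673 − 545140 + 1 = 1534.
p and q are the roots of t² − 1534t + 546673 = 0.
Discriminant: 1534² − 4·546673 = 2353156 − 2186692 = 166464; √166464 = 408.
q = (1534 − 408)/2 = 563, p = (1534 + 408)/2 = 971.
Check: 563 · 971 = 546673.

971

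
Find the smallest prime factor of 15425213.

89

15425213 is odd.
Digit sum 23, not divisible by 3.
Ends in 3: not divisible by 5.
7: 15425213 = 7·2203601 + 6
11: 15425213 = 11·1402292 + 1
13: 15425213 = 13·1186554 + 11
17: 15425213 = 17·907365 + 8
19: 15425213 = 19·811853 + 6
23: 15425213 = 23·670661 + 10
29: 15425213 = 29·531903 + 26
31: 15425213 = 31·497587 + 16
37: 15425213 = 37·416897 + 24
41: 15425213 = 41·376224 + 29
43: 15425213 = 43·358725 + 38
47: 15425213 = 47·328196 + 1
53: 15425213 = 53·291041 + 40
59: 15425213 = 59·261444 + 17
61: 15425213 = 61·252872 + 21
67: 15425213 = 67·230227 + 4
71: 15425213 = 71·217256 + 37
73: 15425213 = 73·211304 + 21
79: 15425213 = 79·195255 + 68
83: 15425213 = 83·185845 + 78
89: 15425213 = 89·173317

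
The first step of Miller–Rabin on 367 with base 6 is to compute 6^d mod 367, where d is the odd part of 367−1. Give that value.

367 − 1 = 366 = 2^1 · 183, so d = 183.
6^1 ≡ 6 (mod 367)
6^2 ≡ 6^2 = 36 ≡ 36 (mod 367)
6^4 ≡ 36^2 = 1296 ≡ 195 (mod 367)
6^8 ≡ 195^2 = 38025 ≡ 224 (mod 367)
6^16 ≡ 224^2 = 50176 ≡ 264 (mod 367)
6^32 ≡ 264^2 = 69696 ≡ 333 (mod 367)
6^64 ≡ 333^2 = 110889 ≡ 55 (mod 367)
6^128 ≡ 55^2 = 3025 ≡ 89 (mod 367)
183 = 128 + 32 + 16 + 4 + 2 + 1 in binary powers of 2.
So 6^183 ≡ 89 · 333 · 264 · 195 · 36 · 6 ≡ 366 (mod 367).
Since 6^d ≡ 366 (mod 367), base 6 does not prove 367 composite.

366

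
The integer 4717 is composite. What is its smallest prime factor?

4717 is odd.
Digit sum 19, not divisible by 3.
Ends in 7: not divisible by 5.
7: 4717 = 7·673 + 6
11: 4717 = 11·428 + 9
13: 4717 = 13·362 + 11
17: 4717 = 17·277 + 8
19: 4717 = 19·248 + 5
23: 4717 = 23·205 + 2
29: 4717 = 29·162 + 19
31: 4717 = 31·152 + 5
37: 4717 = 37·127 + 18
41: 4717 = 41·115 + 2
43: 4717 = 43·109 + 30
47: 4717 = 47·100 + 17
53: 4717 = 53·89

53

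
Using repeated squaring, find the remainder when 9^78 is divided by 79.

9^1 ≡ 9 (mod 79)
9^2 ≡ 9^2 = 81 ≡ 2 (mod 79)
9^4 ≡ 2^2 = 4 ≡ 4 (mod 79)
9^8 ≡ 4^2 = 16 ≡ 16 (mod 79)
9^16 ≡ 16^2 = 256 ≡ 19 (mod 79)
9^32 ≡ 19^2 = 361 ≡ 45 (mod 79)
9^64 ≡ 45^2 = 2025 ≡ 50 (mod 79)
78 = 64 + 8 + 4 + 2 in binary powers of 2.
So 9^78 ≡ 50 · 16 · 4 · 2 ≡ 1 (mod 79).
Since the result is 1, base 9 gives no evidence that 79 is composite.

1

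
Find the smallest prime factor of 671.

11

671 is odd.
Digit sum 14, not divisible by 3.
Ends in 1: not divisible by 5.
7: 671 = 7·95 + 6
11: 671 = 11·61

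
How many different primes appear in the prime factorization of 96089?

96089 = 7^2 · 1961
1961 = 37 · 53
96089 = 7^2 · 37 · 53, which has 3 distinct prime factors.

3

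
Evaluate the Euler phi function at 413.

Factor: 413 = 7 · 59.
φ(413) = (7−1) · (59−1) = 6 · 58 = 348.

348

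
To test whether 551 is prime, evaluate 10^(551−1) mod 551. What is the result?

237

10^1 ≡ 10 (mod 551)
10^2 ≡ 10^2 = 100 ≡ 100 (mod 551)
10^4 ≡ 100^2 = 10000 ≡ 82 (mod 551)
10^8 ≡ 82^2 = 6724 ≡ 112 (mod 551)
10^16 ≡ 112^2 = 12544 ≡ 422 (mod 551)
10^32 ≡ 422^2 = 178084 ≡ 111 (mod 551)
10^64 ≡ 111^2 = 12321 ≡ 199 (mod 551)
10^128 ≡ 199^2 = 39601 ≡ 480 (mod 551)
10^256 ≡ 480^2 = 230400 ≡ 82 (mod 551)
10^512 ≡ 82^2 = 6724 ≡ 112 (mod 551)
550 = 512 + 32 + 4 + 2 in binary powers of 2.
So 10^550 ≡ 112 · 111 · 82 · 100 ≡ 237 (mod 551).
Since 237 ≠ 1, base 10 is a Fermat witness: 551 is composite.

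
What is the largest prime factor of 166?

83

166 = 2 · 83
83 is prime.
So 166 = 2 · 83; the largest prime factor is 83.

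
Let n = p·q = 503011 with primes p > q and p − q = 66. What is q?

Since p = q + 66, we have 503011 = q(q + 66), so q² + 66q − 503011 = 0.
Discriminant: 66² + 4·503011 = 4356 + 2012044 = 2016400; √2016400 = 1420.
q = (−66 + 1420)/2 = 677, and p = q + 66 = 743.
Check: 677 · 743 = 503011.

677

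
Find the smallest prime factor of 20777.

20777 is odd.
Digit sum 23, not divisible by 3.
Ends in 7: not divisible by 5.
7: 20777 = 7·2968 + 1
11: 20777 = 11·1888 + 9
13: 20777 = 13·1598 + 3
17: 20777 = 17·1222 + 3
19: 20777 = 19·1093 + 10
23: 20777 = 23·903 + 8
29: 20777 = 29·716 + 13
31: 20777 = 31·670 + 7
37: 20777 = 37·561 + 20
41: 20777 = 41·506 + 31
43: 20777 = 43·483 + 8
47: 20777 = 47·442 + 3
53: 20777 = 53·392 + 1
59: 20777 = 59·352 + 9
61: 20777 = 61·340 + 37
67: 20777 = 67·310 + 7
71: 20777 = 71·292 + 45
73: 20777 = 73·284 + 45
79: 20777 = 79·263

79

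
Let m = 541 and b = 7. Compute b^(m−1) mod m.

7^1 ≡ 7 (mod 541)
7^2 ≡ 7^2 = 49 ≡ 49 (mod 541)
7^4 ≡ 49^2 = 2401 ≡ 237 (mod 541)
7^8 ≡ 237^2 = 56169 ≡ 446 (mod 541)
7^16 ≡ 446^2 = 198916 ≡ 369 (mod 541)
7^32 ≡ 369^2 = 136161 ≡ 370 (mod 541)
7^64 ≡ 370^2 = 136900 ≡ 27 (mod 541)
7^128 ≡ 27^2 = 729 ≡ 188 (mod 541)
7^256 ≡ 188^2 = 35344 ≡ 179 (mod 541)
7^512 ≡ 179^2 = 32041 ≡ 122 (mod 541)
540 = 512 + 16 + 8 + 4 in binary powers of 2.
So 7^540 ≡ 122 · 369 · 446 · 237 ≡ 1 (mod 541).
Since the result is 1, base 7 gives no evidence that 541 is composite.

1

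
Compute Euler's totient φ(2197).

2028

Factor: 2197 = 13^3.
φ(2197) = 13^2·(13−1) = 2028.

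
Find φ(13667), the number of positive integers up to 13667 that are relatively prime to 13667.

13416

Factor: 13667 = 79 · 173.
φ(13667) = (79−1) · (173−1) = 78 · 172 = 13416.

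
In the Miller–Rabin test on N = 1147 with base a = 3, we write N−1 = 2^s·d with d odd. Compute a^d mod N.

1147 − 1 = 1146 = 2^1 · 573, so d = 573.
3^1 ≡ 3 (mod 1147)
3^2 ≡ 3^2 = 9 ≡ 9 (mod 1147)
3^4 ≡ 9^2 = 81 ≡ 81 (mod 1147)
3^8 ≡ 81^2 = 6561 ≡ 826 (mod 1147)
3^16 ≡ 826^2 = 682276 ≡ 958 (mod 1147)
3^32 ≡ 958^2 = 917764 ≡ 164 (mod 1147)
3^64 ≡ 164^2 = 26896 ≡ 515 (mod 1147)
3^128 ≡ 515^2 = 265225 ≡ 268 (mod 1147)
3^256 ≡ 268^2 = 71824 ≡ 710 (mod 1147)
3^512 ≡ 710^2 = 504100 ≡ 567 (mod 1147)
573 = 512 + 32 + 16 + 8 + 4 + 1 in binary powers of 2.
So 3^573 ≡ 567 · 164 · 958 · 826 · 81 · 3 ≡ 492 (mod 1147).
Squaring chain: 492; never reaches −1, so base 3 is a Miller–Rabin witness that 1147 is composite.

492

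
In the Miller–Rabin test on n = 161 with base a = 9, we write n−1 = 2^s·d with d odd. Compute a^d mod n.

123

161 − 1 = 160 = 2^5 · 5, so d = 5.
9^1 ≡ 9 (mod 161)
9^2 ≡ 9^2 = 81 ≡ 81 (mod 161)
9^4 ≡ 81^2 = 6561 ≡ 121 (mod 161)
5 = 4 + 1 in binary powers of 2.
So 9^5 ≡ 121 · 9 ≡ 123 (mod 161).
Squaring chain: 123 → 156 → 25 → 142 → 39; never reaches −1, so base 9 is a Miller–Rabin witness that 161 is composite.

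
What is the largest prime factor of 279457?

97

279457 = 43 · 6499
6499 = 67 · 97
97 is prime.
So 279457 = 43 · 67 · 97; the largest prime factor is 97.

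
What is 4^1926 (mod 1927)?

4^1 ≡ 4 (mod 1927)
4^2 ≡ 4^2 = 16 ≡ 16 (mod 1927)
4^4 ≡ 16^2 = 256 ≡ 256 (mod 1927)
4^8 ≡ 256^2 = 65536 ≡ 18 (mod 1927)
4^16 ≡ 18^2 = 324 ≡ 324 (mod 1927)
4^32 ≡ 324^2 = 104976 ≡ 918 (mod 1927)
4^64 ≡ 918^2 = 842724 ≡ 625 (mod 1927)
4^128 ≡ 625^2 = 390625 ≡ 1371 (mod 1927)
4^256 ≡ 1371^2 = 1879641 ≡ 816 (mod 1927)
4^512 ≡ 816^2 = 665856 ≡ 1041 (mod 1927)
4^1024 ≡ 1041^2 = 1083681 ≡ 707 (mod 1927)
1926 = 1024 + 512 + 256 + 128 + 4 + 2 in binary powers of 2.
So 4^1926 ≡ 707 · 1041 · 816 · 1371 · 256 · 16 ≡ 1390 (mod 1927).
Since 1390 ≠ 1, base 4 is a Fermat witness: 1927 is composite.

1390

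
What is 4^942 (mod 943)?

836

4^1 ≡ 4 (mod 943)
4^2 ≡ 4^2 = 16 ≡ 16 (mod 943)
4^4 ≡ 16^2 = 256 ≡ 256 (mod 943)
4^8 ≡ 256^2 = 65536 ≡ 469 (mod 943)
4^16 ≡ 469^2 = 219961 ≡ 242 (mod 943)
4^32 ≡ 242^2 = 58564 ≡ 98 (mod 943)
4^64 ≡ 98^2 = 9604 ≡ 174 (mod 943)
4^128 ≡ 174^2 = 30276 ≡ 100 (mod 943)
4^256 ≡ 100^2 = 10000 ≡ 570 (mod 943)
4^512 ≡ 570^2 = 324900 ≡ 508 (mod 943)
942 = 512 + 256 + 128 + 32 + 8 + 4 + 2 in binary powers of 2.
So 4^942 ≡ 508 · 570 · 100 · 98 · 469 · 256 · 16 ≡ 836 (mod 943).
Since 836 ≠ 1, base 4 is a Fermat witness: 943 is composite.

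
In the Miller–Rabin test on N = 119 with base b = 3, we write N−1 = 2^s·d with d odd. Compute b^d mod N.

119 − 1 = 118 = 2^1 · 59, so d = 59.
3^1 ≡ 3 (mod 119)
3^2 ≡ 3^2 = 9 ≡ 9 (mod 119)
3^4 ≡ 9^2 = 81 ≡ 81 (mod 119)
3^8 ≡ 81^2 = 6561 ≡ 16 (mod 119)
3^16 ≡ 16^2 = 256 ≡ 18 (mod 119)
3^32 ≡ 18^2 = 324 ≡ 86 (mod 119)
59 = 32 + 16 + 8 + 2 + 1 in binary powers of 2.
So 3^59 ≡ 86 · 18 · 16 · 9 · 3 ≡ 75 (mod 119).
Squaring chain: 75; never reaches −1, so base 3 is a Miller–Rabin witness that 119 is composite.

75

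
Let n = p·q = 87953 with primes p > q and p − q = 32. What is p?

313

Since p = q + 32, we have 87953 = q(q + 32), so q² + 32q − 87953 = 0.
Discriminant: 32² + 4·87953 = 1024 + 351812 = 352836; √352836 = 594.
q = (−32 + 594)/2 = 281, and p = q + 32 = 313.
Check: 281 · 313 = 87953.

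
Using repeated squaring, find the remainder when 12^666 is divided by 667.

492

12^1 ≡ 12 (mod 667)
12^2 ≡ 12^2 = 144 ≡ 144 (mod 667)
12^4 ≡ 144^2 = 20736 ≡ 59 (mod 667)
12^8 ≡ 59^2 = 3481 ≡ 146 (mod 667)
12^16 ≡ 146^2 = 21316 ≡ 639 (mod 667)
12^32 ≡ 639^2 = 408321 ≡ 117 (mod 667)
12^64 ≡ 117^2 = 13689 ≡ 349 (mod 667)
12^128 ≡ 349^2 = 121801 ≡ 407 (mod 667)
12^256 ≡ 407^2 = 165649 ≡ 233 (mod 667)
12^512 ≡ 233^2 = 54289 ≡ 262 (mod 667)
666 = 512 + 128 + 16 + 8 + 2 in binary powers of 2.
So 12^666 ≡ 262 · 407 · 639 · 146 · 144 ≡ 492 (mod 667).
Since 492 ≠ 1, base 12 is a Fermat witness: 667 is composite.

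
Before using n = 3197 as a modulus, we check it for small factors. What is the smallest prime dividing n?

3197 is odd.
Digit sum 20, not divisible by 3.
Ends in 7: not divisible by 5.
7: 3197 = 7·456 + 5
11: 3197 = 11·290 + 7
13: 3197 = 13·245 + 12
17: 3197 = 17·188 + 1
19: 3197 = 19·168 + 5
23: 3197 = 23·139

23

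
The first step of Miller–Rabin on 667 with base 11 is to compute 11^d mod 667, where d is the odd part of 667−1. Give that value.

667 − 1 = 666 = 2^1 · 333, so d = 333.
11^1 ≡ 11 (mod 667)
11^2 ≡ 11^2 = 121 ≡ 121 (mod 667)
11^4 ≡ 121^2 = 14641 ≡ 634 (mod 667)
11^8 ≡ 634^2 = 401956 ≡ 422 (mod 667)
11^16 ≡ 422^2 = 178084 ≡ 662 (mod 667)
11^32 ≡ 662^2 = 438244 ≡ 25 (mod 667)
11^64 ≡ 25^2 = 625 ≡ 625 (mod 667)
11^128 ≡ 625^2 = 390625 ≡ 430 (mod 667)
11^256 ≡ 430^2 = 184900 ≡ 141 (mod 667)
333 = 256 + 64 + 8 + 4 + 1 in binary powers of 2.
So 11^333 ≡ 141 · 625 · 422 · 634 · 11 ≡ 135 (mod 667).
Squaring chain: 135; never reaches −1, so base 11 is a Miller–Rabin witness that 667 is composite.

135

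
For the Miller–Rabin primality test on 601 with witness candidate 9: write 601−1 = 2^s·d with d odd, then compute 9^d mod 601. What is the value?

1

601 − 1 = 600 = 2^3 · 75, so d = 75.
9^1 ≡ 9 (mod 601)
9^2 ≡ 9^2 = 81 ≡ 81 (mod 601)
9^4 ≡ 81^2 = 6561 ≡ 551 (mod 601)
9^8 ≡ 551^2 = 303601 ≡ 96 (mod 601)
9^16 ≡ 96^2 = 9216 ≡ 201 (mod 601)
9^32 ≡ 201^2 = 40401 ≡ 134 (mod 601)
9^64 ≡ 134^2 = 17956 ≡ 527 (mod 601)
75 = 64 + 8 + 2 + 1 in binary powers of 2.
So 9^75 ≡ 527 · 96 · 81 · 9 ≡ 1 (mod 601).
Since 9^d ≡ 1 (mod 601), base 9 does not prove 601 composite.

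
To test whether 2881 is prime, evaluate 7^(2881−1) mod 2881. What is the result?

7^1 ≡ 7 (mod 2881)
7^2 ≡ 7^2 = 49 ≡ 49 (mod 2881)
7^4 ≡ 49^2 = 2401 ≡ 2401 (mod 2881)
7^8 ≡ 2401^2 = 5764801 ≡ 2801 (mod 2881)
7^16 ≡ 2801^2 = 7845601 ≡ 638 (mod 2881)
7^32 ≡ 638^2 = 407044 ≡ 823 (mod 2881)
7^64 ≡ 823^2 = 677329 ≡ 294 (mod 2881)
7^128 ≡ 294^2 = 86436 ≡ 6 (mod 2881)
7^256 ≡ 6^2 = 36 ≡ 36 (mod 2881)
7^512 ≡ 36^2 = 1296 ≡ 1296 (mod 2881)
7^1024 ≡ 1296^2 = 1679616 ≡ 2874 (mod 2881)
7^2048 ≡ 2874^2 = 8259876 ≡ 49 (mod 2881)
2880 = 2048 + 512 + 256 + 64 in binary powers of 2.
So 7^2880 ≡ 49 · 1296 · 36 · 294 ≡ 560 (mod 2881).
Since 560 ≠ 1, base 7 is a Fermat witness: 2881 is composite.

560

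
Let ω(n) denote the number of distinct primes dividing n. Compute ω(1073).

1073 = 29 · 37
1073 = 29 · 37, which has 2 distinct prime factors.

2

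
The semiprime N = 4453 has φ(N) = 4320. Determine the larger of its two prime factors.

φ(n) = (p−1)(q−1) = n − (p+q) + 1, so p + q = 4453 − 4320 + 1 = 134.
p and q are the roots of t² − 134t + 4453 = 0.
Discriminant: 134² − 4·4453 = 17956 − 17812 = 144; √144 = 12.
q = (134 − 12)/2 = 61, p = (134 + 12)/2 = 73.
Check: 61 · 73 = 4453.

73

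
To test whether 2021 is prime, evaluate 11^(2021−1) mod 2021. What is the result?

1741

11^1 ≡ 11 (mod 2021)
11^2 ≡ 11^2 = 121 ≡ 121 (mod 2021)
11^4 ≡ 121^2 = 14641 ≡ 494 (mod 2021)
11^8 ≡ 494^2 = 244036 ≡ 1516 (mod 2021)
11^16 ≡ 1516^2 = 2298256 ≡ 379 (mod 2021)
11^32 ≡ 379^2 = 143641 ≡ 150 (mod 2021)
11^64 ≡ 150^2 = 22500 ≡ 269 (mod 2021)
11^128 ≡ 269^2 = 72361 ≡ 1626 (mod 2021)
11^256 ≡ 1626^2 = 2643876 ≡ 408 (mod 2021)
11^512 ≡ 408^2 = 166464 ≡ 742 (mod 2021)
11^1024 ≡ 742^2 = 550564 ≡ 852 (mod 2021)
2020 = 1024 + 512 + 256 + 128 + 64 + 32 + 4 in binary powers of 2.
So 11^2020 ≡ 852 · 742 · 408 · 1626 · 269 · 150 · 494 ≡ 1741 (mod 2021).
Since 1741 ≠ 1, base 11 is a Fermat witness: 2021 is composite.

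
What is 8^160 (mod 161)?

8^1 ≡ 8 (mod 161)
8^2 ≡ 8^2 = 64 ≡ 64 (mod 161)
8^4 ≡ 64^2 = 4096 ≡ 71 (mod 161)
8^8 ≡ 71^2 = 5041 ≡ 50 (mod 161)
8^16 ≡ 50^2 = 2500 ≡ 85 (mod 161)
8^32 ≡ 85^2 = 7225 ≡ 141 (mod 161)
8^64 ≡ 141^2 = 19881 ≡ 78 (mod 161)
8^128 ≡ 78^2 = 6084 ≡ 127 (mod 161)
160 = 128 + 32 in binary powers of 2.
So 8^160 ≡ 127 · 141 ≡ 36 (mod 161).
Since 36 ≠ 1, base 8 is a Fermat witness: 161 is composite.

36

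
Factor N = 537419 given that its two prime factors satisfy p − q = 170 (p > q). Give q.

Since p = q + 170, we have 537419 = q(q + 170), so q² + 170q − 537419 = 0.
Discriminant: 170² + 4·537419 = 28900 + 2149676 = 2178576; √2178576 = 1476.
q = (−170 + 1476)/2 = 653, and p = q + 170 = 823.
Check: 653 · 823 = 537419.

653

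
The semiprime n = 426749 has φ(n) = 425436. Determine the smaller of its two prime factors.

φ(n) = (p−1)(q−1) = n − (p+q) + 1, so p + q = 426749 − 425436 + 1 = 1314.
p and q are the roots of t² − 1314t + 426749 = 0.
Discriminant: 1314² − 4·426749 = 1726596 − 1706996 = 19600; √19600 = 140.
q = (1314 − 140)/2 = 587, p = (1314 + 140)/2 = 727.
Check: 587 · 727 = 426749.

587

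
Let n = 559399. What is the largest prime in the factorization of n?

97

559399 = 73 · 7663
7663 = 79 · 97
97 is prime.
So 559399 = 73 · 79 · 97; the largest prime factor is 97.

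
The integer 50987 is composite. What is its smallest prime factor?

50987 is odd.
Digit sum 29, not divisible by 3.
Ends in 7: not divisible by 5.
7: 50987 = 7·7283 + 6
11: 50987 = 11·4635 + 2
13: 50987 = 13·3922 + 1
17: 50987 = 17·2999 + 4
19: 50987 = 19·2683 + 10
23: 50987 = 23·2216 + 19
29: 50987 = 29·1758 + 5
31: 50987 = 31·1644 + 23
37: 50987 = 37·1378 + 1
41: 50987 = 41·1243 + 24
43: 50987 = 43·1185 + 32
47: 50987 = 47·1084 + 39
53: 50987 = 53·962 + 1
59: 50987 = 59·864 + 11
61: 50987 = 61·835 + 52
67: 50987 = 67·761

67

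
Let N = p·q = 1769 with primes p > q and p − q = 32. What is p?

Since p = q + 32, we have 1769 = q(q + 32), so q² + 32q − 1769 = 0.
Discriminant: 32² + 4·1769 = 1024 + 7076 = 8100; √8100 = 90.
q = (−32 + 90)/2 = 29, and p = q + 32 = 61.
Check: 29 · 61 = 1769.

61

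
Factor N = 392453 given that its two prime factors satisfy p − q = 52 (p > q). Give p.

Since p = q + 52, we have 392453 = q(q + 52), so q² + 52q − 392453 = 0.
Discriminant: 52² + 4·392453 = 2704 + 1569812 = 1572516; √1572516 = 1254.
q = (−52 + 1254)/2 = 601, and p = q + 52 = 653.
Check: 601 · 653 = 392453.

653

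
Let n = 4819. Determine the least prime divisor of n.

61

4819 is odd.
Digit sum 22, not divisible by 3.
Ends in 9: not divisible by 5.
7: 4819 = 7·688 + 3
11: 4819 = 11·438 + 1
13: 4819 = 13·370 + 9
17: 4819 = 17·283 + 8
19: 4819 = 19·253 + 12
23: 4819 = 23·209 + 12
29: 4819 = 29·166 + 5
31: 4819 = 31·155 + 14
37: 4819 = 37·130 + 9
41: 4819 = 41·117 + 22
43: 4819 = 43·112 + 3
47: 4819 = 47·102 + 25
53: 4819 = 53·90 + 49
59: 4819 = 59·81 + 40
61: 4819 = 61·79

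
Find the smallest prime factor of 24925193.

73

24925193 is odd.
Digit sum 35, not divisible by 3.
Ends in 3: not divisible by 5.
7: 24925193 = 7·3560741 + 6
11: 24925193 = 11·2265926 + 7
13: 24925193 = 13·1917322 + 7
17: 24925193 = 17·1466187 + 14
19: 24925193 = 19·1311852 + 5
23: 24925193 = 23·1083704 + 1
29: 24925193 = 29·859489 + 12
31: 24925193 = 31·804038 + 15
37: 24925193 = 37·673653 + 32
41: 24925193 = 41·607931 + 22
43: 24925193 = 43·579655 + 28
47: 24925193 = 47·530323 + 12
53: 24925193 = 53·470286 + 35
59: 24925193 = 59·422460 + 53
61: 24925193 = 61·408609 + 44
67: 24925193 = 67·372017 + 54
71: 24925193 = 71·351059 + 4
73: 24925193 = 73·341441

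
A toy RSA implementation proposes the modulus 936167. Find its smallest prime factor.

936167 is odd.
Digit sum 32, not divisible by 3.
Ends in 7: not divisible by 5.
7: 936167 = 7·133738 + 1
11: 936167 = 11·85106 + 1
13: 936167 = 13·72012 + 11
17: 936167 = 17·55068 + 11
19: 936167 = 19·49271 + 18
23: 936167 = 23·40702 + 21
29: 936167 = 29·32281 + 18
31: 936167 = 31·30198 + 29
37: 936167 = 37·25301 + 30
41: 936167 = 41·22833 + 14
43: 936167 = 43·21771 + 14
47: 936167 = 47·19918 + 21
53: 936167 = 53·17663 + 28
59: 936167 = 59·15867 + 14
61: 936167 = 61·15347

61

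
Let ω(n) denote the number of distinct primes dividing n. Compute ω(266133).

266133 = 3 · 88711
88711 = 7 · 12673
12673 = 19 · 667
667 = 23 · 29
266133 = 3 · 7 · 19 · 23 · 29, which has 5 distinct prime factors.

5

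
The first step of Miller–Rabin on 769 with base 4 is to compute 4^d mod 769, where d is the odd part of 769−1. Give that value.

769 − 1 = 768 = 2^8 · 3, so d = 3.
4^1 ≡ 4 (mod 769)
4^2 ≡ 4^2 = 16 ≡ 16 (mod 769)
3 = 2 + 1 in binary powers of 2.
So 4^3 ≡ 16 · 4 ≡ 64 (mod 769).
Squaring chain: 64 → 251 → 712 → 173 → 707 → 768 → 1 → 1; reaches −1, so base 4 does not prove 769 composite.

64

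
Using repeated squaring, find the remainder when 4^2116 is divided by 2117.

4^1 ≡ 4 (mod 2117)
4^2 ≡ 4^2 = 16 ≡ 16 (mod 2117)
4^4 ≡ 16^2 = 256 ≡ 256 (mod 2117)
4^8 ≡ 256^2 = 65536 ≡ 2026 (mod 2117)
4^16 ≡ 2026^2 = 4104676 ≡ 1930 (mod 2117)
4^32 ≡ 1930^2 = 3724900 ≡ 1097 (mod 2117)
4^64 ≡ 1097^2 = 1203409 ≡ 953 (mod 2117)
4^128 ≡ 953^2 = 908209 ≡ 16 (mod 2117)
4^256 ≡ 16^2 = 256 ≡ 256 (mod 2117)
4^512 ≡ 256^2 = 65536 ≡ 2026 (mod 2117)
4^1024 ≡ 2026^2 = 4104676 ≡ 1930 (mod 2117)
4^2048 ≡ 1930^2 = 3724900 ≡ 1097 (mod 2117)
2116 = 2048 + 64 + 4 in binary powers of 2.
So 4^2116 ≡ 1097 · 953 · 256 ≡ 1756 (mod 2117).
Since 1756 ≠ 1, base 4 is a Fermat witness: 2117 is composite.

1756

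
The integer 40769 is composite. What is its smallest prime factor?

40769 is odd.
Digit sum 26, not divisible by 3.
Ends in 9: not divisible by 5.
7: 40769 = 7·5824 + 1
11: 40769 = 11·3706 + 3
13: 40769 = 13·3136 + 1
17: 40769 = 17·2398 + 3
19: 40769 = 19·2145 + 14
23: 40769 = 23·1772 + 13
29: 40769 = 29·1405 + 24
31: 40769 = 31·1315 + 4
37: 40769 = 37·1101 + 32
41: 40769 = 41·994 + 15
43: 40769 = 43·948 + 5
47: 40769 = 47·867 + 20
53: 40769 = 53·769 + 12
59: 40769 = 59·691

59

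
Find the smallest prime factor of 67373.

89

67373 is odd.
Digit sum 26, not divisible by 3.
Ends in 3: not divisible by 5.
7: 67373 = 7·9624 + 5
11: 67373 = 11·6124 + 9
13: 67373 = 13·5182 + 7
17: 67373 = 17·3963 + 2
19: 67373 = 19·3545 + 18
23: 67373 = 23·2929 + 6
29: 67373 = 29·2323 + 6
31: 67373 = 31·2173 + 10
37: 67373 = 37·1820 + 33
41: 67373 = 41·1643 + 10
43: 67373 = 43·1566 + 35
47: 67373 = 47·1433 + 22
53: 67373 = 53·1271 + 10
59: 67373 = 59·1141 + 54
61: 67373 = 61·1104 + 29
67: 67373 = 67·1005 + 38
71: 67373 = 71·948 + 65
73: 67373 = 73·922 + 67
79: 67373 = 79·852 + 65
83: 67373 = 83·811 + 60
89: 67373 = 89·757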